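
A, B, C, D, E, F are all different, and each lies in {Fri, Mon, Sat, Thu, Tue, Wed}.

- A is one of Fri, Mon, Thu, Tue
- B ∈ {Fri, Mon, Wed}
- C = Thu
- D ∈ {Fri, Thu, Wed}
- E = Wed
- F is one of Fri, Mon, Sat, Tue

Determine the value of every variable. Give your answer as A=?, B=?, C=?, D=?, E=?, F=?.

A=Tue, B=Mon, C=Thu, D=Fri, E=Wed, F=Sat

C's domain is down to {Thu}, so C = Thu. Eliminate Thu elsewhere: A, D.
E's domain is down to {Wed}, so E = Wed. Strike Wed from B, D.
D must be Fri (only option left). Remove Fri from A, B, F.
B has just one choice, so B = Mon. Eliminate Mon elsewhere: A, F.
A's domain is down to {Tue}, so A = Tue. Strike Tue from F.
That leaves F = Sat.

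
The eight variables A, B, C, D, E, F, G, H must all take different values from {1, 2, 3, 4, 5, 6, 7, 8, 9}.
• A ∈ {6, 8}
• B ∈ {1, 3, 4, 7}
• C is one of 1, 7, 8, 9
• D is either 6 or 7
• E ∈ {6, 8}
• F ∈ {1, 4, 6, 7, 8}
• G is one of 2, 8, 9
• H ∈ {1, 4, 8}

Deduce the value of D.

7

The 8 variables together cover exactly {1, 2, 3, 4, 6, 7, 8, 9} — 8 values for 8 variables — and 2 appears only in G's list, so G = 2.
The 7 still-open variables together cover exactly {1, 3, 4, 6, 7, 8, 9} — 7 values for 7 variables — and 3 appears only in B's list, so B = 3.
The 6 still-open variables together cover exactly {1, 4, 6, 7, 8, 9} — 6 values for 6 variables — and 9 appears only in C's list, so C = 9.
A and E share exactly the 2 values {6, 8}; by pigeonhole those values go to them, so strike 6, 8 from D, F, H.
So D = 7.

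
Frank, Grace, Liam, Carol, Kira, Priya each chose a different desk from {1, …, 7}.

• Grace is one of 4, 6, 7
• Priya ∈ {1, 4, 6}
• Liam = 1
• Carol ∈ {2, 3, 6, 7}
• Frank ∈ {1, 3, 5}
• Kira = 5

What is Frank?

Liam must be 1 (only option left). So Frank, Priya can't be 1.
Kira has just one choice, so Kira = 5. Strike 5 from Frank.
So Frank = 3.

3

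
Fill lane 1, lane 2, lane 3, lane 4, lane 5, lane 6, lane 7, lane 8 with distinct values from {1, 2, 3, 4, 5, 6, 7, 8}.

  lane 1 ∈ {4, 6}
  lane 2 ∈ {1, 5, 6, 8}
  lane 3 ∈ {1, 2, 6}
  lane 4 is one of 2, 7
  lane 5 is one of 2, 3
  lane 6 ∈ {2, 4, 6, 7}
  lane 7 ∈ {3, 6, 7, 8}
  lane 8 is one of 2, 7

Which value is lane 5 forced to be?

3

The 8 variables draw from only 8 values {1, 2, 3, 4, 5, 6, 7, 8}, so each is used; only lane 2 can be 5, hence lane 2 = 5.
The 7 still-open variables together cover exactly {1, 2, 3, 4, 6, 7, 8} — 7 values for 7 variables — and 1 appears only in lane 3's list, so lane 3 = 1.
The 6 still-open variables draw from only 6 values {2, 3, 4, 6, 7, 8}, so each is used; only lane 7 can be 8, hence lane 7 = 8.
Among the 5 still-open variables, 3 fits only lane 5 (and all 5 values in {2, 3, 4, 6, 7} must be used), so lane 5 = 3.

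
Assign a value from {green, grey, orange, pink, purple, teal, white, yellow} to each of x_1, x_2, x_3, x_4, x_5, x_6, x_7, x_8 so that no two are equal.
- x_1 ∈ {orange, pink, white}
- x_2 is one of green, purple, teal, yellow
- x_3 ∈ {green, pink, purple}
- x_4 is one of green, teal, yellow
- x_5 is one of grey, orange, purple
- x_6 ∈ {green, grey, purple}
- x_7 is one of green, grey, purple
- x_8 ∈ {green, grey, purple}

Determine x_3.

pink

Among the 8 variables, white fits only x_1 (and all 8 values in {green, grey, orange, pink, purple, teal, white, yellow} must be used), so x_1 = white.
The 7 still-open variables draw from only 7 values {green, grey, orange, pink, purple, teal, yellow}, so each is used; only x_5 can be orange, hence x_5 = orange.
Among the 6 still-open variables, pink fits only x_3 (and all 6 values in {green, grey, pink, purple, teal, yellow} must be used), so x_3 = pink.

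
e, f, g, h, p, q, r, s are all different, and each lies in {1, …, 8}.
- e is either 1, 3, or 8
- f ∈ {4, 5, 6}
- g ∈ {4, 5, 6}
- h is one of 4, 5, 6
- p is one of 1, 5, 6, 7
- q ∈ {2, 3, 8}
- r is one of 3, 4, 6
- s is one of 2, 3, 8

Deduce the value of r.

3

The 8 variables draw from only 8 values {1, 2, 3, 4, 5, 6, 7, 8}, so each is used; only p can be 7, hence p = 7.
The 7 still-open variables draw from only 7 values {1, 2, 3, 4, 5, 6, 8}, so each is used; only e can be 1, hence e = 1.
f, g, h between them cover only {4, 5, 6} — a naked triple. Remove those values from r.
So r = 3.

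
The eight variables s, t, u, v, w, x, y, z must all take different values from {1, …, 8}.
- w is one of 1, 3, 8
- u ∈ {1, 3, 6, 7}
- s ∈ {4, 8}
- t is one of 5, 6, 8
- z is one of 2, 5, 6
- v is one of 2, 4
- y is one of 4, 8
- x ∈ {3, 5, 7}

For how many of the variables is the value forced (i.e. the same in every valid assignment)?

1

The 2 variables s and y are confined to {4, 8}, which locks those values in; drop them from t, v, w.
v's domain is down to {2}, so v = 2. Remove 2 from z.
t and z share exactly the 2 values {5, 6}; by pigeonhole those values go to them, so strike 5, 6 from u, x.
Determined: v=2. The other variables each still have more than one consistent value. That makes 1.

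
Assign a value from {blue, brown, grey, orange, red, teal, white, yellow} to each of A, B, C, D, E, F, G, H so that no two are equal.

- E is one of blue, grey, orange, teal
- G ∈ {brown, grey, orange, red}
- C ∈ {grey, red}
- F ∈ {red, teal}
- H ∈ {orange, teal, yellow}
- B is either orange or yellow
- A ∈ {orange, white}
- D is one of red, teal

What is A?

The 8 variables together cover exactly {blue, brown, grey, orange, red, teal, white, yellow} — 8 values for 8 variables — and blue appears only in E's list, so E = blue.
The 7 still-open variables draw from only 7 values {brown, grey, orange, red, teal, white, yellow}, so each is used; only G can be brown, hence G = brown.
Among the 6 still-open variables, grey fits only C (and all 6 values in {grey, orange, red, teal, white, yellow} must be used), so C = grey.
The 5 still-open variables draw from only 5 values {orange, red, teal, white, yellow}, so each is used; only A can be white, hence A = white.

white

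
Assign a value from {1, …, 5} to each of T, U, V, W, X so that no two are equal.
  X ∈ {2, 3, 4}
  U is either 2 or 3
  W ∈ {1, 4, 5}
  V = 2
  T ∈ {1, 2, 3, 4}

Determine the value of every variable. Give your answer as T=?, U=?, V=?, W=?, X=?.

T=1, U=3, V=2, W=5, X=4

V has just one choice, so V = 2. Remove 2 from T, U, X.
U must be 3 (only option left). Remove 3 from T, X.
X has just one choice, so X = 4. Remove 4 from T, W.
T must be 1 (only option left). Eliminate 1 elsewhere: W.
W has just one choice, so W = 5.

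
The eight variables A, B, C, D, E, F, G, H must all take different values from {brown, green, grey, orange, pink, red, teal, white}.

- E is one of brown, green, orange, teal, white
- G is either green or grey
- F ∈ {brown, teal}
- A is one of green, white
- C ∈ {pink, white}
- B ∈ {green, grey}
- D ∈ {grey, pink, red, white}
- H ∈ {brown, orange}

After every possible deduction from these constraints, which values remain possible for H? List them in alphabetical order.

brown, orange

Among the 8 variables, red fits only D (and all 8 values in {brown, green, grey, orange, pink, red, teal, white} must be used), so D = red.
Among the 7 still-open variables, pink fits only C (and all 7 values in {brown, green, grey, orange, pink, teal, white} must be used), so C = pink.
B and G share exactly the 2 values {green, grey}; by pigeonhole those values go to them, so strike green, grey from A, E.
A must be white (only option left). Eliminate white elsewhere: E.
No further eliminations apply; H can still be any of brown, orange.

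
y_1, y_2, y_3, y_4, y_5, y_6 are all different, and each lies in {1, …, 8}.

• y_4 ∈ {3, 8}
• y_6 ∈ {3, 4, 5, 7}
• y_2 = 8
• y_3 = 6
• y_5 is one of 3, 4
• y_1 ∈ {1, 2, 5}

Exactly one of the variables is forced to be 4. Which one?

y_2's domain is down to {8}, so y_2 = 8. Strike 8 from y_4.
y_3 has just one choice, so y_3 = 6.
y_4's domain is down to {3}, so y_4 = 3. Strike 3 from y_5, y_6.

y_5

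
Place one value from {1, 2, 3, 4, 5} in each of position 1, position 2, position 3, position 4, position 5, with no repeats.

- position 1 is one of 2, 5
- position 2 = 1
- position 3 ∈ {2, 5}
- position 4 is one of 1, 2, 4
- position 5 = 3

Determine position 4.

position 2's domain is down to {1}, so position 2 = 1. Eliminate 1 elsewhere: position 4.
position 5 must be 3 (only option left).
The 3 still-open variables draw from only 3 values {2, 4, 5}, so each is used; only position 4 can be 4, hence position 4 = 4.

4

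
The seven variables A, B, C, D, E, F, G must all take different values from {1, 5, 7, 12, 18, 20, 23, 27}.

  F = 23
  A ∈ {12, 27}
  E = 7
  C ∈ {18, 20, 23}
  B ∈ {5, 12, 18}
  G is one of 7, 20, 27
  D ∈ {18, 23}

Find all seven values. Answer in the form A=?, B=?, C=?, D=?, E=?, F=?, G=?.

E has just one choice, so E = 7. Eliminate 7 elsewhere: G.
F's domain is down to {23}, so F = 23. Strike 23 from C, D.
That leaves D = 18. Strike 18 from B, C.
That leaves C = 20. So G can't be 20.
G's domain is down to {27}, so G = 27. Eliminate 27 elsewhere: A.
A has just one choice, so A = 12. Eliminate 12 elsewhere: B.
B's domain is down to {5}, so B = 5.

A=12, B=5, C=20, D=18, E=7, F=23, G=27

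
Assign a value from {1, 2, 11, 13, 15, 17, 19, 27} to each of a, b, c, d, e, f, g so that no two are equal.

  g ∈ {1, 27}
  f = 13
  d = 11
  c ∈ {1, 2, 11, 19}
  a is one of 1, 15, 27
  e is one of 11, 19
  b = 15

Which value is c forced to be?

2

b has just one choice, so b = 15. So a can't be 15.
d has just one choice, so d = 11. Strike 11 from c, e.
e's domain is down to {19}, so e = 19. Remove 19 from c.
That leaves f = 13.
Among the 3 still-open variables, 2 fits only c (and all 3 values in {1, 2, 27} must be used), so c = 2.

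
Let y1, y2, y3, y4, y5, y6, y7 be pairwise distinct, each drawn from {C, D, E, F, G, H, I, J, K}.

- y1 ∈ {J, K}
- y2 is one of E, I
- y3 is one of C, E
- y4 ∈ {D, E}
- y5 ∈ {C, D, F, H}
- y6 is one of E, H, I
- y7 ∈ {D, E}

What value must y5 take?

F

The 2 variables y4 and y7 are confined to {D, E}, which locks those values in; drop them from y2, y3, y5, y6.
That leaves y2 = I. So y6 can't be I.
y3 must be C (only option left). So y5 can't be C.
y6's domain is down to {H}, so y6 = H. So y5 can't be H.
So y5 = F.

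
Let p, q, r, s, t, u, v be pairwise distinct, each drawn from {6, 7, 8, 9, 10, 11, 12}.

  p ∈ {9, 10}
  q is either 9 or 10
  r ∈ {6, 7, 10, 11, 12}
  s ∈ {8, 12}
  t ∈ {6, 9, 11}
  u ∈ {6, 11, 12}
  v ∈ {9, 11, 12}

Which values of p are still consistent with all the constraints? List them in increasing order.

9, 10

Among the 7 variables, 7 fits only r (and all 7 values in {6, 7, 8, 9, 10, 11, 12} must be used), so r = 7.
Among the 6 still-open variables, 8 fits only s (and all 6 values in {6, 8, 9, 10, 11, 12} must be used), so s = 8.
p and q between them cover only {9, 10} — a naked pair. Remove those values from t, v.
No further eliminations apply; p can still be any of 9, 10.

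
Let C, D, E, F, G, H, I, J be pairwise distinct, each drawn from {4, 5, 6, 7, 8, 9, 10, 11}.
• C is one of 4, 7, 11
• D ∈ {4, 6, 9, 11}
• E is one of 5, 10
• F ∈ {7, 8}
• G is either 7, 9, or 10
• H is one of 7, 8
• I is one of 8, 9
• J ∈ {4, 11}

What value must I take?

9

The 8 variables together cover exactly {4, 5, 6, 7, 8, 9, 10, 11} — 8 values for 8 variables — and 5 appears only in E's list, so E = 5.
The 7 still-open variables together cover exactly {4, 6, 7, 8, 9, 10, 11} — 7 values for 7 variables — and 6 appears only in D's list, so D = 6.
Among the 6 still-open variables, 10 fits only G (and all 6 values in {4, 7, 8, 9, 10, 11} must be used), so G = 10.
The 5 still-open variables together cover exactly {4, 7, 8, 9, 11} — 5 values for 5 variables — and 9 appears only in I's list, so I = 9.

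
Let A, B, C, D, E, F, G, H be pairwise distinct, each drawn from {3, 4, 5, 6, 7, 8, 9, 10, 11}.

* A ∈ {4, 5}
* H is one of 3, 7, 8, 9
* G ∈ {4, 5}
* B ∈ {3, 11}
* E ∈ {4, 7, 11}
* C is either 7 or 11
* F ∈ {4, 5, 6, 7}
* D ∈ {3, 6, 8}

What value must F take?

The 8 variables together cover exactly {3, 4, 5, 6, 7, 8, 9, 11} — 8 values for 8 variables — and 9 appears only in H's list, so H = 9.
The 7 still-open variables together cover exactly {3, 4, 5, 6, 7, 8, 11} — 7 values for 7 variables — and 8 appears only in D's list, so D = 8.
The 6 still-open variables together cover exactly {3, 4, 5, 6, 7, 11} — 6 values for 6 variables — and 3 appears only in B's list, so B = 3.
Among the 5 still-open variables, 6 fits only F (and all 5 values in {4, 5, 6, 7, 11} must be used), so F = 6.

6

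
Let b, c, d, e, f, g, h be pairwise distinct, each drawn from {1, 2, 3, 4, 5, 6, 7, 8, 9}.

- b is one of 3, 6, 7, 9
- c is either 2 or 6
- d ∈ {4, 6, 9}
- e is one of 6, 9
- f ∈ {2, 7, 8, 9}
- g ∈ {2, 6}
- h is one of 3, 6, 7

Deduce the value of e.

The 7 variables draw from only 7 values {2, 3, 4, 6, 7, 8, 9}, so each is used; only d can be 4, hence d = 4.
Among the 6 still-open variables, 8 fits only f (and all 6 values in {2, 3, 6, 7, 8, 9} must be used), so f = 8.
The 2 variables c and g are confined to {2, 6}, which locks those values in; drop them from b, e, h.
So e = 9.

9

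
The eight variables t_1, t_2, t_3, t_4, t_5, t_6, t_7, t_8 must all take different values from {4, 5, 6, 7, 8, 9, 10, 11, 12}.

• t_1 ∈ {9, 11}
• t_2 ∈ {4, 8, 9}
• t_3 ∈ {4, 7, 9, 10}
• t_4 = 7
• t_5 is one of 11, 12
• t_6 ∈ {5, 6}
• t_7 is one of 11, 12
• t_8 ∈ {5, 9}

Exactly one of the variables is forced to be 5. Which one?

t_4 must be 7 (only option left). Strike 7 from t_3.
t_5 and t_7 between them cover only {11, 12} — a naked pair. Remove those values from t_1.
t_1's domain is down to {9}, so t_1 = 9. Eliminate 9 elsewhere: t_2, t_3, t_8.
So 5 goes to t_8.

t_8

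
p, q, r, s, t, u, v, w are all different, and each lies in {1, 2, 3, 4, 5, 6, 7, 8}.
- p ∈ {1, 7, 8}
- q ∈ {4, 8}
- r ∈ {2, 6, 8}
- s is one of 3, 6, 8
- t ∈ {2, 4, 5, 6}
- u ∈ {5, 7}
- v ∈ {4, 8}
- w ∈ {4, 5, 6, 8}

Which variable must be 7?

The 8 variables together cover exactly {1, 2, 3, 4, 5, 6, 7, 8} — 8 values for 8 variables — and 1 appears only in p's list, so p = 1.
The 7 still-open variables draw from only 7 values {2, 3, 4, 5, 6, 7, 8}, so each is used; only s can be 3, hence s = 3.
Among the 6 still-open variables, 7 fits only u (and all 6 values in {2, 4, 5, 6, 7, 8} must be used), so u = 7.

u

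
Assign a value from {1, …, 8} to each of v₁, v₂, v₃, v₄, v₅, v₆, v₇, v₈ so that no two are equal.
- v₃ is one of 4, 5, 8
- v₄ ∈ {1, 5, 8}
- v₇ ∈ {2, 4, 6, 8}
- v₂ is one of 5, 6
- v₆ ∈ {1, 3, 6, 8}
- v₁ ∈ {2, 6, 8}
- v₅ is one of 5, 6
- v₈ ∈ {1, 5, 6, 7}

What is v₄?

1

The 8 variables together cover exactly {1, 2, 3, 4, 5, 6, 7, 8} — 8 values for 8 variables — and 3 appears only in v₆'s list, so v₆ = 3.
The 7 still-open variables draw from only 7 values {1, 2, 4, 5, 6, 7, 8}, so each is used; only v₈ can be 7, hence v₈ = 7.
The 6 still-open variables together cover exactly {1, 2, 4, 5, 6, 8} — 6 values for 6 variables — and 1 appears only in v₄'s list, so v₄ = 1.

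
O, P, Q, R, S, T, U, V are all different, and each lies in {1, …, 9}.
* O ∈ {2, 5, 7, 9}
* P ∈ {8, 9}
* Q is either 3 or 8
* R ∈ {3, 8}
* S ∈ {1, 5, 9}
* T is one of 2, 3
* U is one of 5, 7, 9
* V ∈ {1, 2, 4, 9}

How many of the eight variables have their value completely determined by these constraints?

4

Among the 8 variables, 4 fits only V (and all 8 values in {1, 2, 3, 4, 5, 7, 8, 9} must be used), so V = 4.
The 7 still-open variables draw from only 7 values {1, 2, 3, 5, 7, 8, 9}, so each is used; only S can be 1, hence S = 1.
The 2 variables Q and R are confined to {3, 8}, which locks those values in; drop them from P, T.
P must be 9 (only option left). Strike 9 from O, U.
T's domain is down to {2}, so T = 2. Remove 2 from O.
Determined: P=9, S=1, T=2, V=4. The other variables each still have more than one consistent value. That makes 4.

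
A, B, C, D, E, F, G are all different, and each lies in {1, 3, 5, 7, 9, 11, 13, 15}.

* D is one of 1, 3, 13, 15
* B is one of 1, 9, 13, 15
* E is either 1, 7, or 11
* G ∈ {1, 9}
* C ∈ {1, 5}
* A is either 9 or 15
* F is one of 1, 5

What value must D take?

C and F between them cover only {1, 5} — a naked pair. Remove those values from B, D, E, G.
G has just one choice, so G = 9. So A, B can't be 9.
A's domain is down to {15}, so A = 15. Eliminate 15 elsewhere: B, D.
B must be 13 (only option left). So D can't be 13.
So D = 3.

3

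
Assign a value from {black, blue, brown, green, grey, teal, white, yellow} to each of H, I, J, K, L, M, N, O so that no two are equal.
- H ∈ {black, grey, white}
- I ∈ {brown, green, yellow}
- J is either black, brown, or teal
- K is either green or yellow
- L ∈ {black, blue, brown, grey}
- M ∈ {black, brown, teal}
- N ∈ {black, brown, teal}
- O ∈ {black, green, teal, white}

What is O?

Among the 8 variables, blue fits only L (and all 8 values in {black, blue, brown, green, grey, teal, white, yellow} must be used), so L = blue.
The 7 still-open variables draw from only 7 values {black, brown, green, grey, teal, white, yellow}, so each is used; only H can be grey, hence H = grey.
The 6 still-open variables together cover exactly {black, brown, green, teal, white, yellow} — 6 values for 6 variables — and white appears only in O's list, so O = white.

white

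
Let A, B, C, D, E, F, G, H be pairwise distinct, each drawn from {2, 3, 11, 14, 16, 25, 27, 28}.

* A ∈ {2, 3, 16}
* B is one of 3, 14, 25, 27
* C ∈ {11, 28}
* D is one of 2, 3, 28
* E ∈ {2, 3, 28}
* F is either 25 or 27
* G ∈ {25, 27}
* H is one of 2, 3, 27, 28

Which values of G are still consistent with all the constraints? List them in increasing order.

25, 27

The 8 variables draw from only 8 values {2, 3, 11, 14, 16, 25, 27, 28}, so each is used; only C can be 11, hence C = 11.
The 7 still-open variables together cover exactly {2, 3, 14, 16, 25, 27, 28} — 7 values for 7 variables — and 14 appears only in B's list, so B = 14.
The 6 still-open variables draw from only 6 values {2, 3, 16, 25, 27, 28}, so each is used; only A can be 16, hence A = 16.
The 2 variables F and G are confined to {25, 27}, which locks those values in; drop them from H.
No further eliminations apply; G can still be any of 25, 27.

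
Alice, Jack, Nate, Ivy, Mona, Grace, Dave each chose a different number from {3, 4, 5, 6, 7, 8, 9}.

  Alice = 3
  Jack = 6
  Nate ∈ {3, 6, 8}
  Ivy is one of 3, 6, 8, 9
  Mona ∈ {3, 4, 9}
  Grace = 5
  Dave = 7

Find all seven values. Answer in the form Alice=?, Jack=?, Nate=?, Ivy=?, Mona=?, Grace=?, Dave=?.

Alice must be 3 (only option left). Remove 3 from Nate, Ivy, Mona.
Jack has just one choice, so Jack = 6. Strike 6 from Nate, Ivy.
Nate must be 8 (only option left). Eliminate 8 elsewhere: Ivy.
Ivy's domain is down to {9}, so Ivy = 9. Eliminate 9 elsewhere: Mona.
Mona has just one choice, so Mona = 4.
Grace's domain is down to {5}, so Grace = 5.
Dave must be 7 (only option left).

Alice=3, Jack=6, Nate=8, Ivy=9, Mona=4, Grace=5, Dave=7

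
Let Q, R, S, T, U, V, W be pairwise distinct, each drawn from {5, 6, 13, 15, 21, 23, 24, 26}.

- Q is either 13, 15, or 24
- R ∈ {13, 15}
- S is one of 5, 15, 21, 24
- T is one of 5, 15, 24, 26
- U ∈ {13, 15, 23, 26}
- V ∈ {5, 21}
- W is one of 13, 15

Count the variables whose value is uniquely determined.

The 7 variables draw from only 7 values {5, 13, 15, 21, 23, 24, 26}, so each is used; only U can be 23, hence U = 23.
The 6 still-open variables together cover exactly {5, 13, 15, 21, 24, 26} — 6 values for 6 variables — and 26 appears only in T's list, so T = 26.
The 2 variables R and W are confined to {13, 15}, which locks those values in; drop them from Q, S.
Q must be 24 (only option left). Remove 24 from S.
Determined: Q=24, T=26, U=23. The other variables each still have more than one consistent value. That makes 3.

3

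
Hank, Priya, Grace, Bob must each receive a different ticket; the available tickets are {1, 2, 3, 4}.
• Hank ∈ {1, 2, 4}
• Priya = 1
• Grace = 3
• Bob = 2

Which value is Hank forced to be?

Priya has just one choice, so Priya = 1. Eliminate 1 elsewhere: Hank.
Grace has just one choice, so Grace = 3.
Bob's domain is down to {2}, so Bob = 2. Eliminate 2 elsewhere: Hank.
So Hank = 4.

4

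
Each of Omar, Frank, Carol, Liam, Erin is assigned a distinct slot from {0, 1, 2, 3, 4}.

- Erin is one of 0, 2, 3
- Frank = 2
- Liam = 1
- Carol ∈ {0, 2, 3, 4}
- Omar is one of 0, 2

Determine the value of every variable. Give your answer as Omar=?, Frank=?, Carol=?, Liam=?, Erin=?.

Omar=0, Frank=2, Carol=4, Liam=1, Erin=3

Frank has just one choice, so Frank = 2. Eliminate 2 elsewhere: Omar, Carol, Erin.
That leaves Liam = 1.
Omar's domain is down to {0}, so Omar = 0. Strike 0 from Carol, Erin.
Erin has just one choice, so Erin = 3. Eliminate 3 elsewhere: Carol.
Carol must be 4 (only option left).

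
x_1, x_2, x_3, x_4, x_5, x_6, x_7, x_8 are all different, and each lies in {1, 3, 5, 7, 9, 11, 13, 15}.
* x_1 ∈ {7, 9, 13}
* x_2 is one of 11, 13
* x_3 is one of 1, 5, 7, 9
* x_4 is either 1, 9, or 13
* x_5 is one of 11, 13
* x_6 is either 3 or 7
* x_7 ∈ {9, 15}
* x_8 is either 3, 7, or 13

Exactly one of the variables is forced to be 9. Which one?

x_1

The 8 variables draw from only 8 values {1, 3, 5, 7, 9, 11, 13, 15}, so each is used; only x_3 can be 5, hence x_3 = 5.
The 7 still-open variables together cover exactly {1, 3, 7, 9, 11, 13, 15} — 7 values for 7 variables — and 1 appears only in x_4's list, so x_4 = 1.
The 6 still-open variables draw from only 6 values {3, 7, 9, 11, 13, 15}, so each is used; only x_7 can be 15, hence x_7 = 15.
Among the 5 still-open variables, 9 fits only x_1 (and all 5 values in {3, 7, 9, 11, 13} must be used), so x_1 = 9.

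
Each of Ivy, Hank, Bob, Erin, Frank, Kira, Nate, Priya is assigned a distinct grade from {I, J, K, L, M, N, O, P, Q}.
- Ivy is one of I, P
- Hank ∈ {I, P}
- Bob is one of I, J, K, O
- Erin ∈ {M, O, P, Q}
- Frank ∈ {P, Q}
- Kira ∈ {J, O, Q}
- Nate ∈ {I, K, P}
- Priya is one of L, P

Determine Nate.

The 8 variables together cover exactly {I, J, K, L, M, O, P, Q} — 8 values for 8 variables — and L appears only in Priya's list, so Priya = L.
The 7 still-open variables together cover exactly {I, J, K, M, O, P, Q} — 7 values for 7 variables — and M appears only in Erin's list, so Erin = M.
Ivy and Hank between them cover only {I, P} — a naked pair. Remove those values from Bob, Frank, Nate.
So Nate = K.

K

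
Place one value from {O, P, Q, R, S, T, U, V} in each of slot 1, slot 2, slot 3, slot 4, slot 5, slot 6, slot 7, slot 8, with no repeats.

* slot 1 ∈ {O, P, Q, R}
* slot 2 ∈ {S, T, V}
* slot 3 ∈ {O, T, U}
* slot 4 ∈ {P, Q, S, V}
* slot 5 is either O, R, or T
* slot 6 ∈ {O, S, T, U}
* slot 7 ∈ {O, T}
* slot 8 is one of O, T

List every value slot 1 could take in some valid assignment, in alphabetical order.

The 2 variables slot 7 and slot 8 are confined to {O, T}, which locks those values in; drop them from slot 1, slot 2, slot 3, slot 5, slot 6.
That leaves slot 3 = U. Strike U from slot 6.
That leaves slot 5 = R. Eliminate R elsewhere: slot 1.
slot 6 must be S (only option left). Eliminate S elsewhere: slot 2, slot 4.
slot 2 has just one choice, so slot 2 = V. Strike V from slot 4.
No further eliminations apply; slot 1 can still be any of P, Q.

P, Q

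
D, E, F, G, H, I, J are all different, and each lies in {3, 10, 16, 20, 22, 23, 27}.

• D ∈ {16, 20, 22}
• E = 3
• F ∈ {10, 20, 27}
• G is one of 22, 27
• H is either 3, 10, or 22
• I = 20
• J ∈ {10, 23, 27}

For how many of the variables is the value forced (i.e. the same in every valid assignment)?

E must be 3 (only option left). Remove 3 from H.
I's domain is down to {20}, so I = 20. Remove 20 from D, F.
Among the 5 still-open variables, 16 fits only D (and all 5 values in {10, 16, 22, 23, 27} must be used), so D = 16.
Among the 4 still-open variables, 23 fits only J (and all 4 values in {10, 22, 23, 27} must be used), so J = 23.
Determined: D=16, E=3, I=20, J=23. The other variables each still have more than one consistent value. That makes 4.

4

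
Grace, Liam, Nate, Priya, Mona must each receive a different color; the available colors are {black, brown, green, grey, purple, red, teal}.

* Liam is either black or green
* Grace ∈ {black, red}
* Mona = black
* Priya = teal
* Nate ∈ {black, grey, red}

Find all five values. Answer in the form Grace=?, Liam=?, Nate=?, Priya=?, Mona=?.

Grace=red, Liam=green, Nate=grey, Priya=teal, Mona=black

Priya has just one choice, so Priya = teal.
Mona has just one choice, so Mona = black. Strike black from Grace, Liam, Nate.
Grace must be red (only option left). Strike red from Nate.
That leaves Liam = green.
Nate has just one choice, so Nate = grey.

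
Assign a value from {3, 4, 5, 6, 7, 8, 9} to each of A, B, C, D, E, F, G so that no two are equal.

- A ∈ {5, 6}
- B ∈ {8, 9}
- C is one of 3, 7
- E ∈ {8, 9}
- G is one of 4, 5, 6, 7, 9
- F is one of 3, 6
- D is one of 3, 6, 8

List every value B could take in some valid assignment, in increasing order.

8, 9

Among the 7 variables, 4 fits only G (and all 7 values in {3, 4, 5, 6, 7, 8, 9} must be used), so G = 4.
The 6 still-open variables together cover exactly {3, 5, 6, 7, 8, 9} — 6 values for 6 variables — and 5 appears only in A's list, so A = 5.
The 5 still-open variables together cover exactly {3, 6, 7, 8, 9} — 5 values for 5 variables — and 7 appears only in C's list, so C = 7.
B and E share exactly the 2 values {8, 9}; by pigeonhole those values go to them, so strike 8, 9 from D.
No further eliminations apply; B can still be any of 8, 9.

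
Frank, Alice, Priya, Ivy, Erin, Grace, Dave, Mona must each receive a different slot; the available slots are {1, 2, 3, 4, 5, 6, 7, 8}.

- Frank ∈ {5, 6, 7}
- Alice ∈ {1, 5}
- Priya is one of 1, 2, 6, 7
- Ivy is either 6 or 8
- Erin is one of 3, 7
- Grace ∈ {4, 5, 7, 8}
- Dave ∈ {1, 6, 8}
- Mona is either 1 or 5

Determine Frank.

7

Among the 8 variables, 2 fits only Priya (and all 8 values in {1, 2, 3, 4, 5, 6, 7, 8} must be used), so Priya = 2.
The 7 still-open variables together cover exactly {1, 3, 4, 5, 6, 7, 8} — 7 values for 7 variables — and 3 appears only in Erin's list, so Erin = 3.
The 6 still-open variables together cover exactly {1, 4, 5, 6, 7, 8} — 6 values for 6 variables — and 4 appears only in Grace's list, so Grace = 4.
The 5 still-open variables draw from only 5 values {1, 5, 6, 7, 8}, so each is used; only Frank can be 7, hence Frank = 7.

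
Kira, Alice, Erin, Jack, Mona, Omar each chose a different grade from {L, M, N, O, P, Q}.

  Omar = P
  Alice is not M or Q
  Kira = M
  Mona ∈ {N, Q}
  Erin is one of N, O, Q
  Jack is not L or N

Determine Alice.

Kira's domain is down to {M}, so Kira = M. So Jack can't be M.
Omar must be P (only option left). Strike P from Alice, Jack.
Among the 4 still-open variables, L fits only Alice (and all 4 values in {L, N, O, Q} must be used), so Alice = L.

L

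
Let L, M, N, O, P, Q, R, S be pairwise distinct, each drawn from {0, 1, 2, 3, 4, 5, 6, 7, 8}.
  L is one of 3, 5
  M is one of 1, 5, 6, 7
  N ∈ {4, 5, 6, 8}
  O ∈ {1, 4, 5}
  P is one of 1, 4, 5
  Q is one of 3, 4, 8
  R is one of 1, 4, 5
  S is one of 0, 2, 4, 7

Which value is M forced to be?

O, P, R share exactly the 3 values {1, 4, 5}; by pigeonhole those values go to them, so strike 1, 4, 5 from L, M, N, Q, S.
L must be 3 (only option left). Remove 3 from Q.
That leaves Q = 8. So N can't be 8.
N's domain is down to {6}, so N = 6. Eliminate 6 elsewhere: M.
So M = 7.

7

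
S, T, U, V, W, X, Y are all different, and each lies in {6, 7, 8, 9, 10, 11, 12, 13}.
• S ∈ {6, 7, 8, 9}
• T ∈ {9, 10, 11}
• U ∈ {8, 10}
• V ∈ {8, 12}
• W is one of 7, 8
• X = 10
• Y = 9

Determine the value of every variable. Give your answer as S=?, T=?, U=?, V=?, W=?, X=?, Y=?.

X's domain is down to {10}, so X = 10. Strike 10 from T, U.
Y has just one choice, so Y = 9. Remove 9 from S, T.
That leaves T = 11.
U has just one choice, so U = 8. Strike 8 from S, V, W.
V has just one choice, so V = 12.
W must be 7 (only option left). So S can't be 7.
S must be 6 (only option left).

S=6, T=11, U=8, V=12, W=7, X=10, Y=9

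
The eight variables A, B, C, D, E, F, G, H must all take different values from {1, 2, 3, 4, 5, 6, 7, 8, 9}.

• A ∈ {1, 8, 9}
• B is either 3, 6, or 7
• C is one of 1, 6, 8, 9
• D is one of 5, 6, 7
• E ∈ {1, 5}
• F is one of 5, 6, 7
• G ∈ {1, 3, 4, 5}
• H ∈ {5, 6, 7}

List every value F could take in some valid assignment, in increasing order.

5, 6, 7

The 8 variables draw from only 8 values {1, 3, 4, 5, 6, 7, 8, 9}, so each is used; only G can be 4, hence G = 4.
Among the 7 still-open variables, 3 fits only B (and all 7 values in {1, 3, 5, 6, 7, 8, 9} must be used), so B = 3.
D, F, H between them cover only {5, 6, 7} — a naked triple. Remove those values from C, E.
E must be 1 (only option left). Remove 1 from A, C.
No further eliminations apply; F can still be any of 5, 6, 7.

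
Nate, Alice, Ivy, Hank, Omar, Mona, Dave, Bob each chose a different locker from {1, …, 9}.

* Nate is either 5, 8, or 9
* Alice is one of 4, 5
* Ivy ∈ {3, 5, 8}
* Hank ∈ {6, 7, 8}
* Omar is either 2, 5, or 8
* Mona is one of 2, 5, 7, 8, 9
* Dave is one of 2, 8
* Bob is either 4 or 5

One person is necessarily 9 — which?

Nate

The 8 variables draw from only 8 values {2, 3, 4, 5, 6, 7, 8, 9}, so each is used; only Ivy can be 3, hence Ivy = 3.
The 7 still-open variables draw from only 7 values {2, 4, 5, 6, 7, 8, 9}, so each is used; only Hank can be 6, hence Hank = 6.
Among the 6 still-open variables, 7 fits only Mona (and all 6 values in {2, 4, 5, 7, 8, 9} must be used), so Mona = 7.
The 5 still-open variables draw from only 5 values {2, 4, 5, 8, 9}, so each is used; only Nate can be 9, hence Nate = 9.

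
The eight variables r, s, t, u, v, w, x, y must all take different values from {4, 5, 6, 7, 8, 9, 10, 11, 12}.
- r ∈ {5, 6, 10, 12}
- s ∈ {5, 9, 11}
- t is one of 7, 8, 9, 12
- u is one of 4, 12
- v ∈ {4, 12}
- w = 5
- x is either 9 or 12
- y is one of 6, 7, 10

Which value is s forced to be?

11

w must be 5 (only option left). Remove 5 from r, s.
u and v share exactly the 2 values {4, 12}; by pigeonhole those values go to them, so strike 4, 12 from r, t, x.
x must be 9 (only option left). Strike 9 from s, t.
So s = 11.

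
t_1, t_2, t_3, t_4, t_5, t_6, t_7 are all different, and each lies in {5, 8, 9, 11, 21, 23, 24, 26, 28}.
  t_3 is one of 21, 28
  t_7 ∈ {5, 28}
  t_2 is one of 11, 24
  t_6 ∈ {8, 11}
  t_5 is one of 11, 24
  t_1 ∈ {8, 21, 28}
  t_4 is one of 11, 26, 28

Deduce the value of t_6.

8

The 7 variables draw from only 7 values {5, 8, 11, 21, 24, 26, 28}, so each is used; only t_7 can be 5, hence t_7 = 5.
The 6 still-open variables together cover exactly {8, 11, 21, 24, 26, 28} — 6 values for 6 variables — and 26 appears only in t_4's list, so t_4 = 26.
The 2 variables t_2 and t_5 are confined to {11, 24}, which locks those values in; drop them from t_6.
So t_6 = 8.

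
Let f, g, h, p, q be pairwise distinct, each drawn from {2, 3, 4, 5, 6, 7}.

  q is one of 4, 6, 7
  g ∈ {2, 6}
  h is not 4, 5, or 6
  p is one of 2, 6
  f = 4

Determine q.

f's domain is down to {4}, so f = 4. So q can't be 4.
The 4 still-open variables together cover exactly {2, 3, 6, 7} — 4 values for 4 variables — and 3 appears only in h's list, so h = 3.
The 3 still-open variables together cover exactly {2, 6, 7} — 3 values for 3 variables — and 7 appears only in q's list, so q = 7.

7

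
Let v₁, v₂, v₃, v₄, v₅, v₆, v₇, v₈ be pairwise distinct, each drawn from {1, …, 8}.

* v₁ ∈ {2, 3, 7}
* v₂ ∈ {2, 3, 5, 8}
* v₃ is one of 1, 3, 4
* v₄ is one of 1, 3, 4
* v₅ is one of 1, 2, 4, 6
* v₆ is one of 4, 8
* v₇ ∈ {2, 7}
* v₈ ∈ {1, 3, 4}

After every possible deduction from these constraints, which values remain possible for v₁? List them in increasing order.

Among the 8 variables, 5 fits only v₂ (and all 8 values in {1, 2, 3, 4, 5, 6, 7, 8} must be used), so v₂ = 5.
The 7 still-open variables together cover exactly {1, 2, 3, 4, 6, 7, 8} — 7 values for 7 variables — and 6 appears only in v₅'s list, so v₅ = 6.
The 6 still-open variables draw from only 6 values {1, 2, 3, 4, 7, 8}, so each is used; only v₆ can be 8, hence v₆ = 8.
v₃, v₄, v₈ between them cover only {1, 3, 4} — a naked triple. Remove those values from v₁.
No further eliminations apply; v₁ can still be any of 2, 7.

2, 7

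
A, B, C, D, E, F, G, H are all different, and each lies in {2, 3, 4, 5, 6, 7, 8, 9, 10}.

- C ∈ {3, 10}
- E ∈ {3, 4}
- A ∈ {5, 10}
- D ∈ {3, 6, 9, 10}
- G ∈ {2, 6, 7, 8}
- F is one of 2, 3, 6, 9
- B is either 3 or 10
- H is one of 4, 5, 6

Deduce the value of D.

The 2 variables B and C are confined to {3, 10}, which locks those values in; drop them from A, D, E, F.
A has just one choice, so A = 5. So H can't be 5.
E's domain is down to {4}, so E = 4. Eliminate 4 elsewhere: H.
H's domain is down to {6}, so H = 6. Strike 6 from D, F, G.
So D = 9.

9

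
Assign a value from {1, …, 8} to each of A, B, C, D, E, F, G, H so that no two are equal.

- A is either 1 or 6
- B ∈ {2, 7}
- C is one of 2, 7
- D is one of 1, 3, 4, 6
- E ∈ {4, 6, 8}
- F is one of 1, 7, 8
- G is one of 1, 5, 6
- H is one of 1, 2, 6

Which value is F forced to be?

8

The 8 variables together cover exactly {1, 2, 3, 4, 5, 6, 7, 8} — 8 values for 8 variables — and 3 appears only in D's list, so D = 3.
The 7 still-open variables together cover exactly {1, 2, 4, 5, 6, 7, 8} — 7 values for 7 variables — and 4 appears only in E's list, so E = 4.
The 6 still-open variables together cover exactly {1, 2, 5, 6, 7, 8} — 6 values for 6 variables — and 5 appears only in G's list, so G = 5.
The 5 still-open variables together cover exactly {1, 2, 6, 7, 8} — 5 values for 5 variables — and 8 appears only in F's list, so F = 8.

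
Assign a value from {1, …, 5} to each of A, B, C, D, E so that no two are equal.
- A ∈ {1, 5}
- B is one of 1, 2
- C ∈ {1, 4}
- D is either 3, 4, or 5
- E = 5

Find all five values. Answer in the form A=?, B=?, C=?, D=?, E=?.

A=1, B=2, C=4, D=3, E=5

E has just one choice, so E = 5. Remove 5 from A, D.
A has just one choice, so A = 1. Eliminate 1 elsewhere: B, C.
That leaves B = 2.
C has just one choice, so C = 4. Eliminate 4 elsewhere: D.
D has just one choice, so D = 3.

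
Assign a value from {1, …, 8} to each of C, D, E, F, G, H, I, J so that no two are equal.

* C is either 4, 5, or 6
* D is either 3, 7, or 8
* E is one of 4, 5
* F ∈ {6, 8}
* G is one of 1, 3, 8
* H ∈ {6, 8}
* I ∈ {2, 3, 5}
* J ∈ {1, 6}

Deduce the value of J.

The 8 variables together cover exactly {1, 2, 3, 4, 5, 6, 7, 8} — 8 values for 8 variables — and 2 appears only in I's list, so I = 2.
Among the 7 still-open variables, 7 fits only D (and all 7 values in {1, 3, 4, 5, 6, 7, 8} must be used), so D = 7.
The 6 still-open variables together cover exactly {1, 3, 4, 5, 6, 8} — 6 values for 6 variables — and 3 appears only in G's list, so G = 3.
The 5 still-open variables together cover exactly {1, 4, 5, 6, 8} — 5 values for 5 variables — and 1 appears only in J's list, so J = 1.

1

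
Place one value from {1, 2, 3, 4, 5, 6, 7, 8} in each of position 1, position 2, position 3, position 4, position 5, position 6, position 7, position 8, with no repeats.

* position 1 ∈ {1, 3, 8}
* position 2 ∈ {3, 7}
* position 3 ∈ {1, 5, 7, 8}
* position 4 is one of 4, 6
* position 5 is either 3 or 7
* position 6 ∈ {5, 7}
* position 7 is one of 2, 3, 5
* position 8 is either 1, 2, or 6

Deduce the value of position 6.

The 8 variables draw from only 8 values {1, 2, 3, 4, 5, 6, 7, 8}, so each is used; only position 4 can be 4, hence position 4 = 4.
Among the 7 still-open variables, 6 fits only position 8 (and all 7 values in {1, 2, 3, 5, 6, 7, 8} must be used), so position 8 = 6.
The 6 still-open variables together cover exactly {1, 2, 3, 5, 7, 8} — 6 values for 6 variables — and 2 appears only in position 7's list, so position 7 = 2.
The 2 variables position 2 and position 5 are confined to {3, 7}, which locks those values in; drop them from position 1, position 3, position 6.
So position 6 = 5.

5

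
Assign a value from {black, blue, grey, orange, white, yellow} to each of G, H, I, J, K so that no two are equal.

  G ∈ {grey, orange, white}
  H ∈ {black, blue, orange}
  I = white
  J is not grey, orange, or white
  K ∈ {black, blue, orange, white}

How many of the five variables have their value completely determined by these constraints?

1

I has just one choice, so I = white. Strike white from G, K.
Determined: I=white. The other variables each still have more than one consistent value. That makes 1.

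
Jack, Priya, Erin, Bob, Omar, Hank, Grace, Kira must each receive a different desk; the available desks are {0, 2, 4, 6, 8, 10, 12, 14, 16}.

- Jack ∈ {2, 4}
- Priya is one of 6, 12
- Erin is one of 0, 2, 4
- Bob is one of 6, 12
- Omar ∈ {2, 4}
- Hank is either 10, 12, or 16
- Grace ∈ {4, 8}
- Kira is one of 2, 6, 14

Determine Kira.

The 2 variables Jack and Omar are confined to {2, 4}, which locks those values in; drop them from Erin, Grace, Kira.
Erin's domain is down to {0}, so Erin = 0.
Grace's domain is down to {8}, so Grace = 8.
Priya and Bob share exactly the 2 values {6, 12}; by pigeonhole those values go to them, so strike 6, 12 from Hank, Kira.
So Kira = 14.

14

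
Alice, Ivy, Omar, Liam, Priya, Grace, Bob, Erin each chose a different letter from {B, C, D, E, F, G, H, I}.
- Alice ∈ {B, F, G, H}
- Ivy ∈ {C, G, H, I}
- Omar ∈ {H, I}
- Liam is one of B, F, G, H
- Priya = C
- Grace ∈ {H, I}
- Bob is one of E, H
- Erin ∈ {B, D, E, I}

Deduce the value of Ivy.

Priya must be C (only option left). Strike C from Ivy.
The 7 still-open variables draw from only 7 values {B, D, E, F, G, H, I}, so each is used; only Erin can be D, hence Erin = D.
The 6 still-open variables draw from only 6 values {B, E, F, G, H, I}, so each is used; only Bob can be E, hence Bob = E.
The 2 variables Omar and Grace are confined to {H, I}, which locks those values in; drop them from Alice, Ivy, Liam.
So Ivy = G.

G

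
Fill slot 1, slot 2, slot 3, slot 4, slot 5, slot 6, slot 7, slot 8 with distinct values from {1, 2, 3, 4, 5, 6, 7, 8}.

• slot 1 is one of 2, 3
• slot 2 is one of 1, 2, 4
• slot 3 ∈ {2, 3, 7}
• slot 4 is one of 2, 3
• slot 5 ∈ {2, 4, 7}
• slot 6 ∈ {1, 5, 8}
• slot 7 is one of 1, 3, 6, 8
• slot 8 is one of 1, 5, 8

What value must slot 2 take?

The 8 variables together cover exactly {1, 2, 3, 4, 5, 6, 7, 8} — 8 values for 8 variables — and 6 appears only in slot 7's list, so slot 7 = 6.
The 2 variables slot 1 and slot 4 are confined to {2, 3}, which locks those values in; drop them from slot 2, slot 3, slot 5.
slot 3's domain is down to {7}, so slot 3 = 7. Eliminate 7 elsewhere: slot 5.
slot 5 must be 4 (only option left). Remove 4 from slot 2.
So slot 2 = 1.

1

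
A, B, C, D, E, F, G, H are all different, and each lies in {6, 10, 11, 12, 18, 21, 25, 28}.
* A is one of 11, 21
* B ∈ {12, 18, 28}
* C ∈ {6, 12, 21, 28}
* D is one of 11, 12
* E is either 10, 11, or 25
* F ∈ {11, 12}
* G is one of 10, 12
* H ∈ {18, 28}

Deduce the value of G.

10

The 8 variables together cover exactly {6, 10, 11, 12, 18, 21, 25, 28} — 8 values for 8 variables — and 6 appears only in C's list, so C = 6.
The 7 still-open variables draw from only 7 values {10, 11, 12, 18, 21, 25, 28}, so each is used; only A can be 21, hence A = 21.
The 6 still-open variables draw from only 6 values {10, 11, 12, 18, 25, 28}, so each is used; only E can be 25, hence E = 25.
The 5 still-open variables draw from only 5 values {10, 11, 12, 18, 28}, so each is used; only G can be 10, hence G = 10.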